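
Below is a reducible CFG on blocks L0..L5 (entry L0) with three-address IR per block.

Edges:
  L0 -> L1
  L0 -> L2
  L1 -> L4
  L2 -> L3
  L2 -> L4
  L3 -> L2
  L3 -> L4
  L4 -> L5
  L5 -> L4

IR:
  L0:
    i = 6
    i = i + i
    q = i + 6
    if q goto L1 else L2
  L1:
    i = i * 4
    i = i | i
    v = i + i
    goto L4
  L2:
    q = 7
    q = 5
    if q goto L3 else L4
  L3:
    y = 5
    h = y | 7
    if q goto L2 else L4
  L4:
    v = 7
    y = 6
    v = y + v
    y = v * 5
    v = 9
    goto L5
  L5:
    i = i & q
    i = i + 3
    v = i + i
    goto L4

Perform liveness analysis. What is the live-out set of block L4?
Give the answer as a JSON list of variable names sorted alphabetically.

Per-block:
  L0 def {i,q} use ∅
  L1 def {i,v} use {i}
  L2 def {q} use ∅
  L3 def {h,y} use {q}
  L4 def {v,y} use ∅
  L5 def {i,v} use {i,q}

Live sets:
  live L0: ∅→{i,q}
  live L1: {i,q}→{i,q}
  live L2: {i}→{i,q}
  live L3: {i,q}→{i,q}
  live L4: {i,q}→{i,q}
  live L5: {i,q}→{i,q}

live-out(L4) = ["i", "q"]

Answer: ["i", "q"]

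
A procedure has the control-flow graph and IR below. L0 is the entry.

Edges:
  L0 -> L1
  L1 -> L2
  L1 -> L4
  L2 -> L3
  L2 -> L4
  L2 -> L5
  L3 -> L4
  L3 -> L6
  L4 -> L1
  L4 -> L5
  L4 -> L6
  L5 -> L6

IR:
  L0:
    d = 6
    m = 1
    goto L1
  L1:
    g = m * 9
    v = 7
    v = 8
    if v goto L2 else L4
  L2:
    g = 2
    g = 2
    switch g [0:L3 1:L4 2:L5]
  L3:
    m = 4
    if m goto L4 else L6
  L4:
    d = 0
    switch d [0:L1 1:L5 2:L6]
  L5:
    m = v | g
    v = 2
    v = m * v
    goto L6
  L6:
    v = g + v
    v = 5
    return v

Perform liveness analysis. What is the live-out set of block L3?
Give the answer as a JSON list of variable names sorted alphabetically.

Block summaries:
  L0 def {d,m} use ∅
  L1 def {g,v} use {m}
  L2 def {g} use ∅
  L3 def {m} use ∅
  L4 def {d} use ∅
  L5 def {m,v} use {g,v}
  L6 def {v} use {g,v}

Liveness:
  L0: in=∅ out={m}
  L1: in={m} out={g,m,v}
  L2: in={m,v} out={g,m,v}
  L3: in={g,v} out={g,m,v}
  L4: in={g,m,v} out={g,m,v}
  L5: in={g,v} out={g,v}
  L6: in={g,v} out=∅

live-out(L3) = ["g", "m", "v"]

Answer: ["g", "m", "v"]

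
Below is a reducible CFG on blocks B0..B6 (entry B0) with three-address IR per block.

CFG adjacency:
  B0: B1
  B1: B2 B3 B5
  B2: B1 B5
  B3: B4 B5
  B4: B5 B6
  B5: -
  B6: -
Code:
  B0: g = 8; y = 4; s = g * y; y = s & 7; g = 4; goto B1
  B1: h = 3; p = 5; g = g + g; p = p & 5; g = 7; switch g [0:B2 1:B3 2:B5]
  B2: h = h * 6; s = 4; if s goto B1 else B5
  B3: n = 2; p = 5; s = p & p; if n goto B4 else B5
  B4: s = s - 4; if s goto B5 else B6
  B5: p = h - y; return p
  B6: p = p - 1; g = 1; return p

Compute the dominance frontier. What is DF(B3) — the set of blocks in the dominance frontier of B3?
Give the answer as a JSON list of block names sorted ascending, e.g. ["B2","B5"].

Answer: ["B5"]

Working:
idom tree: B1←B0 B2←B1 B3←B1 B4←B3 B5←B1 B6←B4
Dom∩ at merges:
  B1: preds {B0,B2}: {B0} ∩ {B0,B1,B2} = {B0}; idom=B0
  B5: preds {B1,B2,B3,B4}: {B0,B1} ∩ {B0,B1,B2} ∩ {B0,B1,B3} ∩ {B0,B1,B3,B4} = {B0,B1}; idom=B1

DF derivation:
  B1←B0: walk · to B0
  B1←B2: walk B2→B1 to B0
  B5←B1: walk · to B1
  B5←B2: walk B2 to B1
  B5←B3: walk B3 to B1
  B5←B4: walk B4→B3 to B1
  DF(B0)=∅
  DF(B1)={B1}
  DF(B2)={B1,B5}
  DF(B3)={B5}
  DF(B4)={B5}
  DF(B5)=∅
  DF(B6)=∅

DF(B3) = ["B5"]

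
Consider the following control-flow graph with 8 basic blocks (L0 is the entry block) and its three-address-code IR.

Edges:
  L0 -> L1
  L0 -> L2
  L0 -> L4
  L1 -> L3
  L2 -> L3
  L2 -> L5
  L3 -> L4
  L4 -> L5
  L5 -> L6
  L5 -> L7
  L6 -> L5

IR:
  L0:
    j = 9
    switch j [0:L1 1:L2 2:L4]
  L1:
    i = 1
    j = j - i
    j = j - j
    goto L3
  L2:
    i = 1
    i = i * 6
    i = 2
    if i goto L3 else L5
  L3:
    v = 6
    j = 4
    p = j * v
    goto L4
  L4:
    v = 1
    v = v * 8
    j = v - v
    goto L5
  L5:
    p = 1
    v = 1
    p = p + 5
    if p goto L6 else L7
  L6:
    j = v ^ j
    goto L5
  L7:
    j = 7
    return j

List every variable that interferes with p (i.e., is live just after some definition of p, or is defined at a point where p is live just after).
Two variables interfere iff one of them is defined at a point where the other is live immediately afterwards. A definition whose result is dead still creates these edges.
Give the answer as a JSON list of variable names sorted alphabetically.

Block summaries:
  L0: {j} / ∅
  L1: {i,j} / {j}
  L2: {i} / ∅
  L3: {j,p,v} / ∅
  L4: {j,v} / ∅
  L5: {p,v} / ∅
  L6: {j} / {j,v}
  L7: {j} / ∅

Liveness:
  L0 li=∅ lo={j}
  L1 li={j} lo=∅
  L2 li={j} lo={j}
  L3 li=∅ lo=∅
  L4 li=∅ lo={j}
  L5 li={j} lo={j,v}
  L6 li={j,v} lo={j}
  L7 li=∅ lo=∅

Conflict graph:
  i: {j}
  j: {i,p,v}
  p: {j,v}
  v: {j,p}

N(p) = ["j", "v"]

Answer: ["j", "v"]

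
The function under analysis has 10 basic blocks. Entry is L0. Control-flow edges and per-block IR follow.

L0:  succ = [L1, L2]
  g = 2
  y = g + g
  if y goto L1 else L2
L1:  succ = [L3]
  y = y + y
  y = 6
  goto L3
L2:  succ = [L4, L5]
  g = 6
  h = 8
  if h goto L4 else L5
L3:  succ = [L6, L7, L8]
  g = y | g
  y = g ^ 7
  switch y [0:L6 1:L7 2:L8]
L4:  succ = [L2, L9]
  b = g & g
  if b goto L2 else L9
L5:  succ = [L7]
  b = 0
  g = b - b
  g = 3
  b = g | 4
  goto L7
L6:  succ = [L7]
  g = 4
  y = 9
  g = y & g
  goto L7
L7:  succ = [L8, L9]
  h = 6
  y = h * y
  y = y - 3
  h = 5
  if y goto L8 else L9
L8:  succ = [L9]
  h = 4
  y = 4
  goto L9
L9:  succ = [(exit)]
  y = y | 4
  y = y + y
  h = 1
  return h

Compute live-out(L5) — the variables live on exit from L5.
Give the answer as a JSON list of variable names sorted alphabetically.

Per-block:
  L0 def {g,y} use ∅
  L1 def {y} use {y}
  L2 def {g,h} use ∅
  L3 def {g,y} use {g,y}
  L4 def {b} use {g}
  L5 def {b,g} use ∅
  L6 def {g,y} use ∅
  L7 def {h,y} use {y}
  L8 def {h,y} use ∅
  L9 def {h,y} use {y}

Backward fixpoint:
  live L0: ∅→{g,y}
  live L1: {g,y}→{g,y}
  live L2: {y}→{g,y}
  live L3: {g,y}→{y}
  live L4: {g,y}→{y}
  live L5: {y}→{y}
  live L6: ∅→{y}
  live L7: {y}→{y}
  live L8: ∅→{y}
  live L9: {y}→∅

live-out(L5) = ["y"]

Answer: ["y"]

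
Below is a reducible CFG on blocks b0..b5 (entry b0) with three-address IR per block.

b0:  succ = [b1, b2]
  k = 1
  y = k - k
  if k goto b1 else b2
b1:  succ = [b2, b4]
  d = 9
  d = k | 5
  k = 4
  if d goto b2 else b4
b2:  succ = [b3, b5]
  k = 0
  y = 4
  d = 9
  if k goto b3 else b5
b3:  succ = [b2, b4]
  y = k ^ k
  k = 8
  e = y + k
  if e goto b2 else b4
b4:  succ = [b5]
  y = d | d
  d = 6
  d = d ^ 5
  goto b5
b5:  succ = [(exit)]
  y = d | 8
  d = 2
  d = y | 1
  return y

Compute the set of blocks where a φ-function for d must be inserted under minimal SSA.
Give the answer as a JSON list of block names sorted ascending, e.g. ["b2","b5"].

idom tree: b1←b0 b2←b0 b3←b2 b4←b0 b5←b0
Dom∩ at merges:
  b2: preds {b0,b1,b3}: {b0} ∩ {b0,b1} ∩ {b0,b2,b3} = {b0}; idom=b0
  b4: preds {b1,b3}: {b0,b1} ∩ {b0,b2,b3} = {b0}; idom=b0
  b5: preds {b2,b4}: {b0,b2} ∩ {b0,b4} = {b0}; idom=b0

DF walk-up:
  b2←b0: walk · to b0
  b2←b1: walk b1 to b0
  b2←b3: walk b3→b2 to b0
  b4←b1: walk b1 to b0
  b4←b3: walk b3→b2 to b0
  b5←b2: walk b2 to b0
  b5←b4: walk b4 to b0
  b0 → ∅
  b1 → {b2,b4}
  b2 → {b2,b4,b5}
  b3 → {b2,b4}
  b4 → {b5}
  b5 → ∅

φ for d: defs {b1,b2,b4,b5}
  DF⁺ = {b2,b4,b5}

Answer: ["b2", "b4", "b5"]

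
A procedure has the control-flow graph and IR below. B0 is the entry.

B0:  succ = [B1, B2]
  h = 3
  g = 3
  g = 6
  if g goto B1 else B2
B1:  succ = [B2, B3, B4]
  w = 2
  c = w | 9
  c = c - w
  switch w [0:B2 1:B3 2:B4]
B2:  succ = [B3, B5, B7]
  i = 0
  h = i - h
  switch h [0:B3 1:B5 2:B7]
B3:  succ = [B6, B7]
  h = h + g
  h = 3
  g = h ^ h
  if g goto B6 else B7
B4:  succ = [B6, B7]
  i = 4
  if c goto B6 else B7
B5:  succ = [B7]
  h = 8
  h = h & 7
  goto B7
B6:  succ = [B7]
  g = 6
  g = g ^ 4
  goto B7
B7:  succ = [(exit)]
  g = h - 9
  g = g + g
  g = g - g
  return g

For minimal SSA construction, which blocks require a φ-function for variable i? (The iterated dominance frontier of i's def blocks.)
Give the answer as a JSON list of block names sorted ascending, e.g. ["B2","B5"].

Answer: ["B3", "B6", "B7"]

Working:
idom tree: B1←B0 B2←B0 B3←B0 B4←B1 B5←B2 B6←B0 B7←B0
Dom∩ at merges:
  B2: preds {B0,B1}: {B0} ∩ {B0,B1} = {B0}; idom=B0
  B3: preds {B1,B2}: {B0,B1} ∩ {B0,B2} = {B0}; idom=B0
  B6: preds {B3,B4}: {B0,B3} ∩ {B0,B1,B4} = {B0}; idom=B0
  B7: preds {B2,B3,B4,B5,B6}: {B0,B2} ∩ {B0,B3} ∩ {B0,B1,B4} ∩ {B0,B2,B5} ∩ {B0,B6} = {B0}; idom=B0

Frontier:
  join B2 pred B0: · stop@B0
  join B2 pred B1: B1 stop@B0
  join B3 pred B1: B1 stop@B0
  join B3 pred B2: B2 stop@B0
  join B6 pred B3: B3 stop@B0
  join B6 pred B4: B4→B1 stop@B0
  join B7 pred B2: B2 stop@B0
  join B7 pred B3: B3 stop@B0
  join B7 pred B4: B4→B1 stop@B0
  join B7 pred B5: B5→B2 stop@B0
  join B7 pred B6: B6 stop@B0
  B0 → ∅
  B1 → {B2,B3,B6,B7}
  B2 → {B3,B7}
  B3 → {B6,B7}
  B4 → {B6,B7}
  B5 → {B7}
  B6 → {B7}
  B7 → ∅

φ for i: defs {B2,B4}
  DF⁺ = {B3,B6,B7}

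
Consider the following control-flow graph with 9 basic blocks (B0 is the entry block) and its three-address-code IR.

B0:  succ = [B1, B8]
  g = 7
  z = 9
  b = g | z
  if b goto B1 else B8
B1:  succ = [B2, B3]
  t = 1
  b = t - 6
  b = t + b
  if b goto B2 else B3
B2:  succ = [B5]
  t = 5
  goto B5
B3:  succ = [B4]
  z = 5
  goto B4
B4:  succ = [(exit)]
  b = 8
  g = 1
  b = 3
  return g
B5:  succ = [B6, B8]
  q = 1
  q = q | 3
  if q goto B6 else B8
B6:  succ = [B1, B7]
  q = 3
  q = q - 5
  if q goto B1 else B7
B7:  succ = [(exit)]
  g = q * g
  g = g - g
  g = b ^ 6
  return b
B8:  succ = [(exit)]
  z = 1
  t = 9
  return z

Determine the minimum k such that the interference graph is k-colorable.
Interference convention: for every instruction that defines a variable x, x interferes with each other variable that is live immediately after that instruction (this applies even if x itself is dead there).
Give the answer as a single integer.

def/use:
  B0: {b,g,z} / ∅
  B1: {b,t} / ∅
  B2: {t} / ∅
  B3: {z} / ∅
  B4: {b,g} / ∅
  B5: {q} / ∅
  B6: {q} / ∅
  B7: {g} / {b,g,q}
  B8: {t,z} / ∅

Live sets:
  live B0: ∅→{g}
  live B1: {g}→{b,g}
  live B2: {b,g}→{b,g}
  live B3: ∅→∅
  live B4: ∅→∅
  live B5: {b,g}→{b,g}
  live B6: {b,g}→{b,g,q}
  live B7: {b,g,q}→∅
  live B8: ∅→∅

Interference:
  b: {g,q,t}
  g: {b,q,t,z}
  q: {b,g}
  t: {b,g,z}
  z: {g,t}

Colouring:
  {b,g,q} pairwise interfere (3-clique) ⇒ χ ≥ 3
  3-colouring: c0={g}  c1={b,z}  c2={q,t}
  χ = 3

Answer: 3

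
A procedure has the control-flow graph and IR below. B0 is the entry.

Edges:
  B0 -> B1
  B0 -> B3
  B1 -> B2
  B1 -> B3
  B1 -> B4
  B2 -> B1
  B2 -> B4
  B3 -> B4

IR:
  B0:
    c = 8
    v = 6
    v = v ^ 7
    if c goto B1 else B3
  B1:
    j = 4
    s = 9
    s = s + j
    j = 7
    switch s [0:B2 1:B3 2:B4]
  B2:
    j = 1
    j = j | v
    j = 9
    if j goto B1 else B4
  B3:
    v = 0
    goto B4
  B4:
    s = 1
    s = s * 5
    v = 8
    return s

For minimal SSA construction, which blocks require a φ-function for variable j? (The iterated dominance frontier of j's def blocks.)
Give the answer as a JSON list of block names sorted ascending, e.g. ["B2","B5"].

idom tree: B1←B0 B2←B1 B3←B0 B4←B0
Dom at joins:
  B1: preds {B0,B2}: {B0} ∩ {B0,B1,B2} = {B0}; idom=B0
  B3: preds {B0,B1}: {B0} ∩ {B0,B1} = {B0}; idom=B0
  B4: preds {B1,B2,B3}: {B0,B1} ∩ {B0,B1,B2} ∩ {B0,B3} = {B0}; idom=B0

Frontier:
  B1←B0: walk · to B0
  B1←B2: walk B2→B1 to B0
  B3←B0: walk · to B0
  B3←B1: walk B1 to B0
  B4←B1: walk B1 to B0
  B4←B2: walk B2→B1 to B0
  B4←B3: walk B3 to B0
  B0: DF=∅
  B1: DF={B1,B3,B4}
  B2: DF={B1,B4}
  B3: DF={B4}
  B4: DF=∅

φ for j: defs {B1,B2}
  DF⁺ = {B1,B3,B4}

Answer: ["B1", "B3", "B4"]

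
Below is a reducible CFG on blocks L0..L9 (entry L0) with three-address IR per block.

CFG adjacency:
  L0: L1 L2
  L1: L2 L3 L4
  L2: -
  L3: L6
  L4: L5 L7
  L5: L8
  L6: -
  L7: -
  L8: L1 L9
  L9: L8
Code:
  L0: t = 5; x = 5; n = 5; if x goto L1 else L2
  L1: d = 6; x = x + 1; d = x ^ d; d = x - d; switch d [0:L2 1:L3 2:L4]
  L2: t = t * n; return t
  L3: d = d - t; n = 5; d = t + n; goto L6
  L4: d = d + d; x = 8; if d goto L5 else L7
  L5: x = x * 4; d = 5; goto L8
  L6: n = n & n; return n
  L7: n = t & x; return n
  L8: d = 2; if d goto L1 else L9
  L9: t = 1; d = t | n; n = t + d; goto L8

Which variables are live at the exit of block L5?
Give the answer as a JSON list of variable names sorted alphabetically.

Answer: ["n", "t", "x"]

Working:
Block summaries:
  L0: def={n,t,x} ue=∅
  L1: def={d,x} ue={x}
  L2: def={t} ue={n,t}
  L3: def={d,n} ue={d,t}
  L4: def={d,x} ue={d}
  L5: def={d,x} ue={x}
  L6: def={n} ue={n}
  L7: def={n} ue={t,x}
  L8: def={d} ue=∅
  L9: def={d,n,t} ue={n}

Backward fixpoint:
  live L0: ∅→{n,t,x}
  live L1: {n,t,x}→{d,n,t}
  live L2: {n,t}→∅
  live L3: {d,t}→{n}
  live L4: {d,n,t}→{n,t,x}
  live L5: {n,t,x}→{n,t,x}
  live L6: {n}→∅
  live L7: {t,x}→∅
  live L8: {n,t,x}→{n,t,x}
  live L9: {n,x}→{n,t,x}

live-out(L5) = ["n", "t", "x"]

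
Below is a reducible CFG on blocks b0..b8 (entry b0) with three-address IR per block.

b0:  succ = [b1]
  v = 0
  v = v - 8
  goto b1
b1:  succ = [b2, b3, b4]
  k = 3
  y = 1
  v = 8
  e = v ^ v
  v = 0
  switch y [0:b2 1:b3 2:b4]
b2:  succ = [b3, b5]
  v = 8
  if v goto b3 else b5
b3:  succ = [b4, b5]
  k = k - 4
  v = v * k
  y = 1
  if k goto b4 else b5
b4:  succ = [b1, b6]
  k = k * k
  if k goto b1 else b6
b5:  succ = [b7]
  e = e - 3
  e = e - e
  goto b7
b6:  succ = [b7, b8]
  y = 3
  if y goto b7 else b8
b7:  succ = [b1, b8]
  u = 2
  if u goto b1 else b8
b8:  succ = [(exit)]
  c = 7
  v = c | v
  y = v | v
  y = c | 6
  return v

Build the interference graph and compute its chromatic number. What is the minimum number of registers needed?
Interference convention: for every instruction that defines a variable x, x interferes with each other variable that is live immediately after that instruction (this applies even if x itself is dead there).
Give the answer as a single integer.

Answer: 4

Derivation:
Block summaries:
  b0 def {v} use ∅
  b1 def {e,k,v,y} use ∅
  b2 def {v} use ∅
  b3 def {k,v,y} use {k,v}
  b4 def {k} use {k}
  b5 def {e} use {e}
  b6 def {y} use ∅
  b7 def {u} use ∅
  b8 def {c,v,y} use {v}

Liveness:
  b0 li=∅ lo=∅
  b1 li=∅ lo={e,k,v}
  b2 li={e,k} lo={e,k,v}
  b3 li={e,k,v} lo={e,k,v}
  b4 li={k,v} lo={v}
  b5 li={e,v} lo={v}
  b6 li={v} lo={v}
  b7 li={v} lo={v}
  b8 li={v} lo=∅

Interference:
  c↔{v,y}
  e↔{k,v,y}
  k↔{e,v,y}
  u↔{v}
  v↔{c,e,k,u,y}
  y↔{c,e,k,v}

Colouring:
  {e,k,v,y} pairwise interfere (4-clique) ⇒ χ ≥ 4
  4-colouring: R0={v}  R1={u,y}  R2={c,e}  R3={k}
  χ = 4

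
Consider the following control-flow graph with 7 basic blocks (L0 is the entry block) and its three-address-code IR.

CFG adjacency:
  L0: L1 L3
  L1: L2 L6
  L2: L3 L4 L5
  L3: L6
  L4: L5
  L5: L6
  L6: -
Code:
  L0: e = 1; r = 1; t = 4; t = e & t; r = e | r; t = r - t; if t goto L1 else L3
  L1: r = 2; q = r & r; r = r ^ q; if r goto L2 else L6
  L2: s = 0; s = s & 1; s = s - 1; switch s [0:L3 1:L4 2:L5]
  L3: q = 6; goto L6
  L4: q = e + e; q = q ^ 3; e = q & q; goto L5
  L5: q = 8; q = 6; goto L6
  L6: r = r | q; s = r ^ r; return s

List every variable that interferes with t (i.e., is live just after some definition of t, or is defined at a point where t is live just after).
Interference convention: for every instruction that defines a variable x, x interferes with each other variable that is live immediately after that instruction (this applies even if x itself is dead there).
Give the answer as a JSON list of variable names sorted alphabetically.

Answer: ["e", "r"]

Derivation:
Per-block:
  L0: {e,r,t} / ∅
  L1: {q,r} / ∅
  L2: {s} / ∅
  L3: {q} / ∅
  L4: {e,q} / {e}
  L5: {q} / ∅
  L6: {r,s} / {q,r}

Liveness:
  L0 li=∅ lo={e,r}
  L1 li={e} lo={e,q,r}
  L2 li={e,r} lo={e,r}
  L3 li={r} lo={q,r}
  L4 li={e,r} lo={r}
  L5 li={r} lo={q,r}
  L6 li={q,r} lo=∅

Interfere edges:
  e — {q,r,s,t}
  q — {e,r}
  r — {e,q,s,t}
  s — {e,r}
  t — {e,r}

N(t) = ["e", "r"]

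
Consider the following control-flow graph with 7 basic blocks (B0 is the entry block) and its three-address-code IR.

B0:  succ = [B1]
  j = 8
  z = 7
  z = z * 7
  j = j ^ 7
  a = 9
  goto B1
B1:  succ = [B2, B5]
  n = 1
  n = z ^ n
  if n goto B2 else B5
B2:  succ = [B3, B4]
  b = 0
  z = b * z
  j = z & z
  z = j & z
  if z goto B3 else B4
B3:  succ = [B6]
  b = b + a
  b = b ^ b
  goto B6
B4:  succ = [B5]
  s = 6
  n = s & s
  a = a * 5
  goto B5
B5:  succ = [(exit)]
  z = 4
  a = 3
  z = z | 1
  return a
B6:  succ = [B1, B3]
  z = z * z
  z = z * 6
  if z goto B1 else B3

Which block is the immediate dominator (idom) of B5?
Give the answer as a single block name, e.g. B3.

Answer: B1

Derivation:
idom tree: B1←B0 B2←B1 B3←B2 B4←B2 B5←B1 B6←B3
Dom at joins:
  B1: preds {B0,B6}: {B0} ∩ {B0,B1,B2,B3,B6} = {B0}; idom=B0
  B3: preds {B2,B6}: {B0,B1,B2} ∩ {B0,B1,B2,B3,B6} = {B0,B1,B2}; idom=B2
  B5: preds {B1,B4}: {B0,B1} ∩ {B0,B1,B2,B4} = {B0,B1}; idom=B1

idom(B5) = B1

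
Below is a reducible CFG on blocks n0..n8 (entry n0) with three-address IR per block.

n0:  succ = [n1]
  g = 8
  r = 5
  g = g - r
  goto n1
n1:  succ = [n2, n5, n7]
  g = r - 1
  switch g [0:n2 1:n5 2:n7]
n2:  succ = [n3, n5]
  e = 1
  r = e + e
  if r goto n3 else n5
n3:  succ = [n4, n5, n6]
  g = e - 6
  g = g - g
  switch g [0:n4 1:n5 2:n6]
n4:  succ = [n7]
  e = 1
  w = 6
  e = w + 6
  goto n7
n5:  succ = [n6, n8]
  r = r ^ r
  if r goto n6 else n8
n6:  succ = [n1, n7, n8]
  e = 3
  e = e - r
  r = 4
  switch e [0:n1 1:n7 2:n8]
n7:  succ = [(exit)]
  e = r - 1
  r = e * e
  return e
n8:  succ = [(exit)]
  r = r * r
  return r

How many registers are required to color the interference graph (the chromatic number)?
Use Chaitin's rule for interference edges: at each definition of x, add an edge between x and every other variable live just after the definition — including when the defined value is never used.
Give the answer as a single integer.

def/use:
  n0 def {g,r} use ∅
  n1 def {g} use {r}
  n2 def {e,r} use ∅
  n3 def {g} use {e}
  n4 def {e,w} use ∅
  n5 def {r} use {r}
  n6 def {e,r} use {r}
  n7 def {e,r} use {r}
  n8 def {r} use {r}

Backward fixpoint:
  n0: in=∅ out={r}
  n1: in={r} out={r}
  n2: in=∅ out={e,r}
  n3: in={e,r} out={r}
  n4: in={r} out={r}
  n5: in={r} out={r}
  n6: in={r} out={r}
  n7: in={r} out=∅
  n8: in={r} out=∅

Interference:
  e: {r}
  g: {r}
  r: {e,g,w}
  w: {r}

Colouring:
  clique {e,r} ⇒ need ≥ 2
  assign e→R1 g→R1 r→R0 w→R1 — no edge inside a register ⇒ χ ≤ 2
  χ = 2

Answer: 2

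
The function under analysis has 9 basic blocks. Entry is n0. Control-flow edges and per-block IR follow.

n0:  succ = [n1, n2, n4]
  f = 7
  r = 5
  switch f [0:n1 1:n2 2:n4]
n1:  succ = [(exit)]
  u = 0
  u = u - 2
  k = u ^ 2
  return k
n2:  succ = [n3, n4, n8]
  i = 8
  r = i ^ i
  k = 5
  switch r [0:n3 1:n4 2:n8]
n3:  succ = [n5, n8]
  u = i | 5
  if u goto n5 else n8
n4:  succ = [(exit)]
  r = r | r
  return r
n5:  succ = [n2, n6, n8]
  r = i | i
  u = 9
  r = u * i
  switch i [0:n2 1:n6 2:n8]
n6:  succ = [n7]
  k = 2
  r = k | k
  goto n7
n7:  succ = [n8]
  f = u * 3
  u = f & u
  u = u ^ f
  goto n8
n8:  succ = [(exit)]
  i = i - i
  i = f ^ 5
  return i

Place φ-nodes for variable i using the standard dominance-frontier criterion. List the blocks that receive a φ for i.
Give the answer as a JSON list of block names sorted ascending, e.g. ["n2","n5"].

Answer: ["n2", "n4"]

Working:
idom tree: n1←n0 n2←n0 n3←n2 n4←n0 n5←n3 n6←n5 n7←n6 n8←n2
Dom at joins:
  n2: preds {n0,n5}: {n0} ∩ {n0,n2,n3,n5} = {n0}; idom=n0
  n4: preds {n0,n2}: {n0} ∩ {n0,n2} = {n0}; idom=n0
  n8: preds {n2,n3,n5,n7}: {n0,n2} ∩ {n0,n2,n3} ∩ {n0,n2,n3,n5} ∩ {n0,n2,n3,n5,n6,n7} = {n0,n2}; idom=n2

Frontier:
  join n2 pred n0: · stop@n0
  join n2 pred n5: n5→n3→n2 stop@n0
  join n4 pred n0: · stop@n0
  join n4 pred n2: n2 stop@n0
  join n8 pred n2: · stop@n2
  join n8 pred n3: n3 stop@n2
  join n8 pred n5: n5→n3 stop@n2
  join n8 pred n7: n7→n6→n5→n3 stop@n2
  n0: DF=∅
  n1: DF=∅
  n2: DF={n2,n4}
  n3: DF={n2,n8}
  n4: DF=∅
  n5: DF={n2,n8}
  n6: DF={n8}
  n7: DF={n8}
  n8: DF=∅

φ for i: defs {n2,n8}
  DF⁺ = {n2,n4}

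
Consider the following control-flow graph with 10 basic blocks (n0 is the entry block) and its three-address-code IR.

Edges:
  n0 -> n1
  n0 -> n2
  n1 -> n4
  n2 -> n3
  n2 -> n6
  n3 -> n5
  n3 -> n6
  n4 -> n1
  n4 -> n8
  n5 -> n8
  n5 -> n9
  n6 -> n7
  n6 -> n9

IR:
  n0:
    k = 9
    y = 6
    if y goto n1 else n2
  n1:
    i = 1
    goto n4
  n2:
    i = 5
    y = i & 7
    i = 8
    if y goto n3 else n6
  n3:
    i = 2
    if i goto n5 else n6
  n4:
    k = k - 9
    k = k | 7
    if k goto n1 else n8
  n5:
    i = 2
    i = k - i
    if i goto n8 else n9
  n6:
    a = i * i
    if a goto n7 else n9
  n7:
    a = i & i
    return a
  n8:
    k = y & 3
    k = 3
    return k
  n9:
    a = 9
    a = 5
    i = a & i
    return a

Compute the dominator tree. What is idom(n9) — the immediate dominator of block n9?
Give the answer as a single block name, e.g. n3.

idom tree: n1←n0 n2←n0 n3←n2 n4←n1 n5←n3 n6←n2 n7←n6 n8←n0 n9←n2
Dom at joins:
  n1: preds {n0,n4}: {n0} ∩ {n0,n1,n4} = {n0}; idom=n0
  n6: preds {n2,n3}: {n0,n2} ∩ {n0,n2,n3} = {n0,n2}; idom=n2
  n8: preds {n4,n5}: {n0,n1,n4} ∩ {n0,n2,n3,n5} = {n0}; idom=n0
  n9: preds {n5,n6}: {n0,n2,n3,n5} ∩ {n0,n2,n6} = {n0,n2}; idom=n2

idom(n9) = n2

Answer: n2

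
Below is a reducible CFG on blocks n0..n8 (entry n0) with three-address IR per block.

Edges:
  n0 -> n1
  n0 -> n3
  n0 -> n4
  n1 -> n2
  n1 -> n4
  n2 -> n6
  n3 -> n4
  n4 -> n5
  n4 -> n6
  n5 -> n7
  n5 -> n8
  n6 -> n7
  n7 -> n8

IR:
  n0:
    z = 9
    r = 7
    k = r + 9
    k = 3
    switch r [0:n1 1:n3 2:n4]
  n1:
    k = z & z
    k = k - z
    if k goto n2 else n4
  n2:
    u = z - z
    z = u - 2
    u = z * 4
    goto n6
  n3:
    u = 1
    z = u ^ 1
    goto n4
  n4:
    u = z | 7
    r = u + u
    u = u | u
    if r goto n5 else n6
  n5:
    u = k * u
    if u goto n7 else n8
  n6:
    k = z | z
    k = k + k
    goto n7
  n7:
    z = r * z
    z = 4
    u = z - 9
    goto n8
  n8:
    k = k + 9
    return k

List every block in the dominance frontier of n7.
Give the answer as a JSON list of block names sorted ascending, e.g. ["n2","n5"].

Answer: ["n8"]

Derivation:
idom tree: n1←n0 n2←n1 n3←n0 n4←n0 n5←n4 n6←n0 n7←n0 n8←n0
Join-block Dom:
  n4: preds {n0,n1,n3}: {n0} ∩ {n0,n1} ∩ {n0,n3} = {n0}; idom=n0
  n6: preds {n2,n4}: {n0,n1,n2} ∩ {n0,n4} = {n0}; idom=n0
  n7: preds {n5,n6}: {n0,n4,n5} ∩ {n0,n6} = {n0}; idom=n0
  n8: preds {n5,n7}: {n0,n4,n5} ∩ {n0,n7} = {n0}; idom=n0

Frontier:
  join n4 pred n0: · stop@n0
  join n4 pred n1: n1 stop@n0
  join n4 pred n3: n3 stop@n0
  join n6 pred n2: n2→n1 stop@n0
  join n6 pred n4: n4 stop@n0
  join n7 pred n5: n5→n4 stop@n0
  join n7 pred n6: n6 stop@n0
  join n8 pred n5: n5→n4 stop@n0
  join n8 pred n7: n7 stop@n0
  n0: DF=∅
  n1: DF={n4,n6}
  n2: DF={n6}
  n3: DF={n4}
  n4: DF={n6,n7,n8}
  n5: DF={n7,n8}
  n6: DF={n7}
  n7: DF={n8}
  n8: DF=∅

DF(n7) = ["n8"]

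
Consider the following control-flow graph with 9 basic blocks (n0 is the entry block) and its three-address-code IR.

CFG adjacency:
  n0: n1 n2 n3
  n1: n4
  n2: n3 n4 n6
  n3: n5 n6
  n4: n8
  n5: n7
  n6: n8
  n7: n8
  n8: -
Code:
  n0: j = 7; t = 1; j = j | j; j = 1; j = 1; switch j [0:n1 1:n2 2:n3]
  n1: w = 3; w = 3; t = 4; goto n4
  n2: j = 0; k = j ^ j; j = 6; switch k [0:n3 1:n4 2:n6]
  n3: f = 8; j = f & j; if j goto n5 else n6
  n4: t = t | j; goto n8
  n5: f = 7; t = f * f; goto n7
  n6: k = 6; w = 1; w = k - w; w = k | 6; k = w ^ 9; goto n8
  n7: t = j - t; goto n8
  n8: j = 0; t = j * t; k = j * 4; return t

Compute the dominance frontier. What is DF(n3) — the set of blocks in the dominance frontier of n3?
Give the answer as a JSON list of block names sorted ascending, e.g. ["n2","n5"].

idom tree: n1←n0 n2←n0 n3←n0 n4←n0 n5←n3 n6←n0 n7←n5 n8←n0
Dom∩ at merges:
  n3: preds {n0,n2}: {n0} ∩ {n0,n2} = {n0}; idom=n0
  n4: preds {n1,n2}: {n0,n1} ∩ {n0,n2} = {n0}; idom=n0
  n6: preds {n2,n3}: {n0,n2} ∩ {n0,n3} = {n0}; idom=n0
  n8: preds {n4,n6,n7}: {n0,n4} ∩ {n0,n6} ∩ {n0,n3,n5,n7} = {n0}; idom=n0

DF walk-up:
  join n3 pred n0: · stop@n0
  join n3 pred n2: n2 stop@n0
  join n4 pred n1: n1 stop@n0
  join n4 pred n2: n2 stop@n0
  join n6 pred n2: n2 stop@n0
  join n6 pred n3: n3 stop@n0
  join n8 pred n4: n4 stop@n0
  join n8 pred n6: n6 stop@n0
  join n8 pred n7: n7→n5→n3 stop@n0
  n0: DF=∅
  n1: DF={n4}
  n2: DF={n3,n4,n6}
  n3: DF={n6,n8}
  n4: DF={n8}
  n5: DF={n8}
  n6: DF={n8}
  n7: DF={n8}
  n8: DF=∅

DF(n3) = ["n6", "n8"]

Answer: ["n6", "n8"]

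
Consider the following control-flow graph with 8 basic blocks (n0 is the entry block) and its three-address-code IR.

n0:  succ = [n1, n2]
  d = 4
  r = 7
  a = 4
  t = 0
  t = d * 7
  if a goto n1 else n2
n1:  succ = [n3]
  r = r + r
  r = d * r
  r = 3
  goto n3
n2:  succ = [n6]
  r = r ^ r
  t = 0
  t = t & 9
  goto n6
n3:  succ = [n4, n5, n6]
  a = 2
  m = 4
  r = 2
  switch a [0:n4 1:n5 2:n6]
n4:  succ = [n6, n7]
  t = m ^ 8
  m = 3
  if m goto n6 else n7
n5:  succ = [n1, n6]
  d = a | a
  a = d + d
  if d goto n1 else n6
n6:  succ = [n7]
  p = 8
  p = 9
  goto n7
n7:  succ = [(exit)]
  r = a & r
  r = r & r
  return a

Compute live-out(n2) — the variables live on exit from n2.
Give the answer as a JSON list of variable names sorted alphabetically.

Answer: ["a", "r"]

Analysis:
Per-block:
  n0: {a,d,r,t} / ∅
  n1: {r} / {d,r}
  n2: {r,t} / {r}
  n3: {a,m,r} / ∅
  n4: {m,t} / {m}
  n5: {a,d} / {a}
  n6: {p} / ∅
  n7: {r} / {a,r}

Live sets:
  n0 li=∅ lo={a,d,r}
  n1 li={d,r} lo=∅
  n2 li={a,r} lo={a,r}
  n3 li=∅ lo={a,m,r}
  n4 li={a,m,r} lo={a,r}
  n5 li={a,r} lo={a,d,r}
  n6 li={a,r} lo={a,r}
  n7 li={a,r} lo=∅

live-out(n2) = ["a", "r"]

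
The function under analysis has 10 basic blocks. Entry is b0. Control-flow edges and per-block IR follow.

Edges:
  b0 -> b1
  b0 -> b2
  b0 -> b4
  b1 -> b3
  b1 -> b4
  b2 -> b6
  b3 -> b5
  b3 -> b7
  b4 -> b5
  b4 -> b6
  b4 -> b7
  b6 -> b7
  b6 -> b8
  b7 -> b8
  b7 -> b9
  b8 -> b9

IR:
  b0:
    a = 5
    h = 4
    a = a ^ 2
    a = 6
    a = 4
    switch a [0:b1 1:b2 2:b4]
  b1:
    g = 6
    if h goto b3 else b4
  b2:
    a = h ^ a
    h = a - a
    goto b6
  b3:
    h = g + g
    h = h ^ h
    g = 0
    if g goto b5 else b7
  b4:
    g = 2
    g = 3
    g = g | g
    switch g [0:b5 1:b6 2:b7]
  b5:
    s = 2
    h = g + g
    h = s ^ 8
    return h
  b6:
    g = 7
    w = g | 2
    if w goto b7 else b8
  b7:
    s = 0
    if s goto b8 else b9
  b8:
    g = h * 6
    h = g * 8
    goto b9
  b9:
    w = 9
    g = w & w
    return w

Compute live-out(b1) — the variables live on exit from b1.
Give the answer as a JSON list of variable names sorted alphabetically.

def/use:
  b0: def={a,h} ue=∅
  b1: def={g} ue={h}
  b2: def={a,h} ue={a,h}
  b3: def={g,h} ue={g}
  b4: def={g} ue=∅
  b5: def={h,s} ue={g}
  b6: def={g,w} ue=∅
  b7: def={s} ue=∅
  b8: def={g,h} ue={h}
  b9: def={g,w} ue=∅

Live sets:
  b0 li=∅ lo={a,h}
  b1 li={h} lo={g,h}
  b2 li={a,h} lo={h}
  b3 li={g} lo={g,h}
  b4 li={h} lo={g,h}
  b5 li={g} lo=∅
  b6 li={h} lo={h}
  b7 li={h} lo={h}
  b8 li={h} lo=∅
  b9 li=∅ lo=∅

live-out(b1) = ["g", "h"]

Answer: ["g", "h"]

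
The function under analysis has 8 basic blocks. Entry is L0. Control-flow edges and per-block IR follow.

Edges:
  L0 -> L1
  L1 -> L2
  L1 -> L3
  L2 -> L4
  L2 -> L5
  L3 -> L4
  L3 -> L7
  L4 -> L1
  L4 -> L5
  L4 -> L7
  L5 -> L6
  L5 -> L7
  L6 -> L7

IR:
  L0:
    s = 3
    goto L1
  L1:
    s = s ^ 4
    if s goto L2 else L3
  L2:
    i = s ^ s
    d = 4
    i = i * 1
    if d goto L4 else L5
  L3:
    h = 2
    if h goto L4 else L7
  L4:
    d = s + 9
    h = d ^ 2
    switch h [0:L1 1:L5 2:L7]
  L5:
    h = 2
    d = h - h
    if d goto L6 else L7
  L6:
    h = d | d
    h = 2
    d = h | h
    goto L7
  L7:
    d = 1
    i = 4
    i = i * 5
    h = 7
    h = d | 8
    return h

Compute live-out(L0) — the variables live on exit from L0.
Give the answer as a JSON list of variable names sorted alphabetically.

Per-block:
  L0 def {s} use ∅
  L1 def {s} use {s}
  L2 def {d,i} use {s}
  L3 def {h} use ∅
  L4 def {d,h} use {s}
  L5 def {d,h} use ∅
  L6 def {d,h} use {d}
  L7 def {d,h,i} use ∅

Live sets:
  L0: in=∅ out={s}
  L1: in={s} out={s}
  L2: in={s} out={s}
  L3: in={s} out={s}
  L4: in={s} out={s}
  L5: in=∅ out={d}
  L6: in={d} out=∅
  L7: in=∅ out=∅

live-out(L0) = ["s"]

Answer: ["s"]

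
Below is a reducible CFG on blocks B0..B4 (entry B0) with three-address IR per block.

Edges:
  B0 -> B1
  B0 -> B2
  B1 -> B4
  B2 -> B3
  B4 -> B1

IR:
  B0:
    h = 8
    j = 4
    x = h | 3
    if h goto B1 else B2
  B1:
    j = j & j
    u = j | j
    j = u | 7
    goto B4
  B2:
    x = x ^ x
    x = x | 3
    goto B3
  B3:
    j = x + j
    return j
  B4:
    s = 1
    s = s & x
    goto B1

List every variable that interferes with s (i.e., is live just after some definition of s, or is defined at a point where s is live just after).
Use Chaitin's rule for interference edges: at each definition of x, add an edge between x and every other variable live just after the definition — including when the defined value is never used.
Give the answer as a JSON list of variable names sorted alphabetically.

Answer: ["j", "x"]

Analysis:
def/use:
  B0 def {h,j,x} use ∅
  B1 def {j,u} use {j}
  B2 def {x} use {x}
  B3 def {j} use {j,x}
  B4 def {s} use {x}

Live sets:
  B0: in=∅ out={j,x}
  B1: in={j,x} out={j,x}
  B2: in={j,x} out={j,x}
  B3: in={j,x} out=∅
  B4: in={j,x} out={j,x}

Conflict graph:
  h: {j,x}
  j: {h,s,x}
  s: {j,x}
  u: {x}
  x: {h,j,s,u}

N(s) = ["j", "x"]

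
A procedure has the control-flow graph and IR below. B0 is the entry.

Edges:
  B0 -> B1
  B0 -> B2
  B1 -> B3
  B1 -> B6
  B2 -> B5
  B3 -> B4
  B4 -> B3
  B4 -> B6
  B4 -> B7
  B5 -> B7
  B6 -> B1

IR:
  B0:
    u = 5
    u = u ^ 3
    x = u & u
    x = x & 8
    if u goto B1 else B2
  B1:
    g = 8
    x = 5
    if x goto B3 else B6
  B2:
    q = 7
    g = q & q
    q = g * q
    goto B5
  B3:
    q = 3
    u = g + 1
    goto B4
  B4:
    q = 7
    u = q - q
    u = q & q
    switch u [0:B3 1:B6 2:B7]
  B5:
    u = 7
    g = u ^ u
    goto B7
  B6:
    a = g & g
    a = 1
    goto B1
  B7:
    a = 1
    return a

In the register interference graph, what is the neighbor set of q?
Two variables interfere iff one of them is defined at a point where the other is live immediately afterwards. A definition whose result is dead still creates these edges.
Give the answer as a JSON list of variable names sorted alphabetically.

Answer: ["g", "u"]

Analysis:
Block summaries:
  B0 def {u,x} use ∅
  B1 def {g,x} use ∅
  B2 def {g,q} use ∅
  B3 def {q,u} use {g}
  B4 def {q,u} use ∅
  B5 def {g,u} use ∅
  B6 def {a} use {g}
  B7 def {a} use ∅

Live sets:
  live B0: ∅→∅
  live B1: ∅→{g}
  live B2: ∅→∅
  live B3: {g}→{g}
  live B4: {g}→{g}
  live B5: ∅→∅
  live B6: {g}→∅
  live B7: ∅→∅

Interfere edges:
  a↔∅
  g↔{q,u,x}
  q↔{g,u}
  u↔{g,q,x}
  x↔{g,u}

N(q) = ["g", "u"]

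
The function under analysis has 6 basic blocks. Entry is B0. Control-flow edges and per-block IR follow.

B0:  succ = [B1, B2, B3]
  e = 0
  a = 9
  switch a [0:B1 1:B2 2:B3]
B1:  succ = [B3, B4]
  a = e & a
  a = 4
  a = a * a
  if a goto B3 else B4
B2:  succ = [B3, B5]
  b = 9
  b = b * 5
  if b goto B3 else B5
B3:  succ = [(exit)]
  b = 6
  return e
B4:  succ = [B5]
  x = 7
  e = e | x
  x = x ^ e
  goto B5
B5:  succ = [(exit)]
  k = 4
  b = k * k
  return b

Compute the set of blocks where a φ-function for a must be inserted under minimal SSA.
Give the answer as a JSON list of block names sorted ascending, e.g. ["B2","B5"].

idom tree: B1←B0 B2←B0 B3←B0 B4←B1 B5←B0
Dom∩ at merges:
  B3: preds {B0,B1,B2}: {B0} ∩ {B0,B1} ∩ {B0,B2} = {B0}; idom=B0
  B5: preds {B2,B4}: {B0,B2} ∩ {B0,B1,B4} = {B0}; idom=B0

Frontier:
  join B3 pred B0: · stop@B0
  join B3 pred B1: B1 stop@B0
  join B3 pred B2: B2 stop@B0
  join B5 pred B2: B2 stop@B0
  join B5 pred B4: B4→B1 stop@B0
  B0: DF=∅
  B1: DF={B3,B5}
  B2: DF={B3,B5}
  B3: DF=∅
  B4: DF={B5}
  B5: DF=∅

φ for a: defs {B0,B1}
  DF⁺ = {B3,B5}

Answer: ["B3", "B5"]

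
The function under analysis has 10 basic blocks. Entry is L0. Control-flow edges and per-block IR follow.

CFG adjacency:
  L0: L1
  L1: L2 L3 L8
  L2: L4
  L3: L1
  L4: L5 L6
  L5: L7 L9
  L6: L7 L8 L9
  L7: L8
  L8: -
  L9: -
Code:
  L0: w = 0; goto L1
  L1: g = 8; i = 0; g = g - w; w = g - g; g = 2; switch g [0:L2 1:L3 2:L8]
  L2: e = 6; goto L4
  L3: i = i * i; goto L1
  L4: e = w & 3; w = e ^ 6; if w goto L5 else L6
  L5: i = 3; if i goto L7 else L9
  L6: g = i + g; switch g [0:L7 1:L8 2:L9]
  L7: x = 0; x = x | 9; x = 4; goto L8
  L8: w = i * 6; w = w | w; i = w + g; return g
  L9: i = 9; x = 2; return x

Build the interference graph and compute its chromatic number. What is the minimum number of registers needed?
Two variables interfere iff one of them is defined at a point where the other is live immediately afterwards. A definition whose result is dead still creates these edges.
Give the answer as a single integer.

Per-block:
  L0: def={w} ue=∅
  L1: def={g,i,w} ue={w}
  L2: def={e} ue=∅
  L3: def={i} ue={i}
  L4: def={e,w} ue={w}
  L5: def={i} ue=∅
  L6: def={g} ue={g,i}
  L7: def={x} ue=∅
  L8: def={i,w} ue={g,i}
  L9: def={i,x} ue=∅

Liveness:
  L0: in=∅ out={w}
  L1: in={w} out={g,i,w}
  L2: in={g,i,w} out={g,i,w}
  L3: in={i,w} out={w}
  L4: in={g,i,w} out={g,i}
  L5: in={g} out={g,i}
  L6: in={g,i} out={g,i}
  L7: in={g,i} out={g,i}
  L8: in={g,i} out=∅
  L9: in=∅ out=∅

Conflict graph:
  e — {g,i,w}
  g — {e,i,w,x}
  i — {e,g,w,x}
  w — {e,g,i}
  x — {g,i}

Chromatic number:
  clique {e,g,i,w} ⇒ need ≥ 4
  assign e→R2 g→R0 i→R1 w→R3 x→R2 — no edge inside a register ⇒ χ ≤ 4
  χ = 4

Answer: 4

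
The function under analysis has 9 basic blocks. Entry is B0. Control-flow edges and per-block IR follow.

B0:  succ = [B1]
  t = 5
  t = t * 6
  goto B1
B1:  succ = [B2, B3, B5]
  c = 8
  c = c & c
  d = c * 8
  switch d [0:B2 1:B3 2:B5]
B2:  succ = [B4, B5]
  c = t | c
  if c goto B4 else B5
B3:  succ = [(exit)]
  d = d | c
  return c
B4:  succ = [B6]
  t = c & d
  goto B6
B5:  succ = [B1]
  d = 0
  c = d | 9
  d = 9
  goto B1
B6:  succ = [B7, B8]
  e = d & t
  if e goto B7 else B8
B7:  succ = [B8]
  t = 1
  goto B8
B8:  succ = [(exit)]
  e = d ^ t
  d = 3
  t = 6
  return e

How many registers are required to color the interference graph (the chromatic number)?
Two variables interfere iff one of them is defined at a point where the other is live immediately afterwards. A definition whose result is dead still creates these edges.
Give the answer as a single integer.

Answer: 3

Analysis:
def/use:
  B0: def={t} ue=∅
  B1: def={c,d} ue=∅
  B2: def={c} ue={c,t}
  B3: def={d} ue={c,d}
  B4: def={t} ue={c,d}
  B5: def={c,d} ue=∅
  B6: def={e} ue={d,t}
  B7: def={t} ue=∅
  B8: def={d,e,t} ue={d,t}

Live sets:
  B0: in=∅ out={t}
  B1: in={t} out={c,d,t}
  B2: in={c,d,t} out={c,d,t}
  B3: in={c,d} out=∅
  B4: in={c,d} out={d,t}
  B5: in={t} out={t}
  B6: in={d,t} out={d,t}
  B7: in={d} out={d,t}
  B8: in={d,t} out=∅

Interference:
  c: {d,t}
  d: {c,e,t}
  e: {d,t}
  t: {c,d,e}

Chromatic number:
  lower bound: {c,d,t} mutually conflict ⇒ χ ≥ 3
  3-colouring: R0={d}  R1={t}  R2={c,e}
  χ = 3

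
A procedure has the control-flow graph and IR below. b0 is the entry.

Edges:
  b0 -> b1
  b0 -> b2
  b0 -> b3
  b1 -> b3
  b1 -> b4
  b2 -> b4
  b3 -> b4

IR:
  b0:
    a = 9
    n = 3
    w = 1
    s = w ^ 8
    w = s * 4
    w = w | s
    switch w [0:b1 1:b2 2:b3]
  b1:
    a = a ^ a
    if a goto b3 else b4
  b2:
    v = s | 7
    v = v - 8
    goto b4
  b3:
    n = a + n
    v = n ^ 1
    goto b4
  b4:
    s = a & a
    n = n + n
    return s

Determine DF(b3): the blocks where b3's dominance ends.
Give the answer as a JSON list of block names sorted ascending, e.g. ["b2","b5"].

idom tree: b1←b0 b2←b0 b3←b0 b4←b0
Dom∩ at merges:
  b3: preds {b0,b1}: {b0} ∩ {b0,b1} = {b0}; idom=b0
  b4: preds {b1,b2,b3}: {b0,b1} ∩ {b0,b2} ∩ {b0,b3} = {b0}; idom=b0

DF derivation:
  join b3 pred b0: · stop@b0
  join b3 pred b1: b1 stop@b0
  join b4 pred b1: b1 stop@b0
  join b4 pred b2: b2 stop@b0
  join b4 pred b3: b3 stop@b0
  DF(b0)=∅
  DF(b1)={b3,b4}
  DF(b2)={b4}
  DF(b3)={b4}
  DF(b4)=∅

DF(b3) = ["b4"]

Answer: ["b4"]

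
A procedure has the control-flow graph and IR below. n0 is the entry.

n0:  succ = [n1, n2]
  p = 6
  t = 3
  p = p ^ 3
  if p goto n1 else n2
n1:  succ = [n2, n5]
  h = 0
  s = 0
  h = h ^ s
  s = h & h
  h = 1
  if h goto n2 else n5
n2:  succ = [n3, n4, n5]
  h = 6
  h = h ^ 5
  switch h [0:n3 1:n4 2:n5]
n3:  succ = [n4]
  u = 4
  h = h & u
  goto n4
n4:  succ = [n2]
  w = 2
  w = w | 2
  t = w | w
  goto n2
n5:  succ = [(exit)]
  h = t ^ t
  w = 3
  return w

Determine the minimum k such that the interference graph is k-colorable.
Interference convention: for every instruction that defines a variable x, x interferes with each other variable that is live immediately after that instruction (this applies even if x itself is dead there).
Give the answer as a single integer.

def/use:
  n0: {p,t} / ∅
  n1: {h,s} / ∅
  n2: {h} / ∅
  n3: {h,u} / {h}
  n4: {t,w} / ∅
  n5: {h,w} / {t}

Backward fixpoint:
  n0: in=∅ out={t}
  n1: in={t} out={t}
  n2: in={t} out={h,t}
  n3: in={h} out=∅
  n4: in=∅ out={t}
  n5: in={t} out=∅

Interfere edges:
  h — {s,t,u}
  p — {t}
  s — {h,t}
  t — {h,p,s}
  u — {h}
  w — ∅

Registers:
  {h,s,t} pairwise interfere (3-clique) ⇒ χ ≥ 3
  assign h→r0 p→r0 s→r2 t→r1 u→r1 w→r0 — no edge inside a register ⇒ χ ≤ 3
  χ = 3

Answer: 3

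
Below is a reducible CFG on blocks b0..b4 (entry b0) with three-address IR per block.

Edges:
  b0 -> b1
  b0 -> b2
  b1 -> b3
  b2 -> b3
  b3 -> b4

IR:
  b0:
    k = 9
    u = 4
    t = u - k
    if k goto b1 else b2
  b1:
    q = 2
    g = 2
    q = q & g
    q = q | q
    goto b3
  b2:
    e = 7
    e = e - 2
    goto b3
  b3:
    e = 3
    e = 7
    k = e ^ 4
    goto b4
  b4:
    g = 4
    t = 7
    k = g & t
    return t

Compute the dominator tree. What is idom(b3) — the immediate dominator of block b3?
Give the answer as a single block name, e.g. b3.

idom tree: b1←b0 b2←b0 b3←b0 b4←b3
Join-block Dom:
  b3: preds {b1,b2}: {b0,b1} ∩ {b0,b2} = {b0}; idom=b0

idom(b3) = b0

Answer: b0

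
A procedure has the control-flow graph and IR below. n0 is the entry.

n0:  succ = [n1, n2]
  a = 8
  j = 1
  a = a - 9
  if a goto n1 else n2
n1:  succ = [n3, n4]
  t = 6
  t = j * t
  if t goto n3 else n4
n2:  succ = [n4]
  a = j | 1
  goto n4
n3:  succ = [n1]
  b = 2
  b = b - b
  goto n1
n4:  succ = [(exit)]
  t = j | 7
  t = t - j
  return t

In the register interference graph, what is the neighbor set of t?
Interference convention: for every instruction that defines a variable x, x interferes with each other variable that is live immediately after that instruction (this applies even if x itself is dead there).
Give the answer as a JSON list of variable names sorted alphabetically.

Answer: ["j"]

Analysis:
Block summaries:
  n0: {a,j} / ∅
  n1: {t} / {j}
  n2: {a} / {j}
  n3: {b} / ∅
  n4: {t} / {j}

Liveness:
  live n0: ∅→{j}
  live n1: {j}→{j}
  live n2: {j}→{j}
  live n3: {j}→{j}
  live n4: {j}→∅

Interfere edges:
  a — {j}
  b — {j}
  j — {a,b,t}
  t — {j}

N(t) = ["j"]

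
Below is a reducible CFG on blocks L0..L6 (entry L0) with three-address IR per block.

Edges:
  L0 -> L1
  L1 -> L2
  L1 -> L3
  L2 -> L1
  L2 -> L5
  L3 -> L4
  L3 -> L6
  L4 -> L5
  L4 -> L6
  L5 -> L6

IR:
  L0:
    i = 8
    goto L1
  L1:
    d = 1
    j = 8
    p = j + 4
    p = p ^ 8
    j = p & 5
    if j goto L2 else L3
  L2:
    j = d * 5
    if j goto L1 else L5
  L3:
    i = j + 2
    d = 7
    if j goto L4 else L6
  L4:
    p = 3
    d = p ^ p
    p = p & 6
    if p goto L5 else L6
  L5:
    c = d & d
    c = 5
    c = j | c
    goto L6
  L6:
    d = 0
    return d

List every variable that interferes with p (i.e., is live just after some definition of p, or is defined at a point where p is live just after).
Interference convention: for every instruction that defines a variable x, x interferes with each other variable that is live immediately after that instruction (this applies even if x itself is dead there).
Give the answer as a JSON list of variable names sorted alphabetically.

Per-block:
  L0: {i} / ∅
  L1: {d,j,p} / ∅
  L2: {j} / {d}
  L3: {d,i} / {j}
  L4: {d,p} / ∅
  L5: {c} / {d,j}
  L6: {d} / ∅

Live sets:
  L0: in=∅ out=∅
  L1: in=∅ out={d,j}
  L2: in={d} out={d,j}
  L3: in={j} out={j}
  L4: in={j} out={d,j}
  L5: in={d,j} out=∅
  L6: in=∅ out=∅

Conflict graph:
  c: {j}
  d: {j,p}
  i: {j}
  j: {c,d,i,p}
  p: {d,j}

N(p) = ["d", "j"]

Answer: ["d", "j"]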